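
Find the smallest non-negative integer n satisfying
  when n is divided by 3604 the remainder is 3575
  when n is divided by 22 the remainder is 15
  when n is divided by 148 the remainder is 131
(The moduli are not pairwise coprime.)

1149647

Combine the congruences pairwise.
gcd(3604, 22) = 2 and 2 | (15 − 3575), so the pair is consistent; merging gives n ≡ 39615 (mod 39644), where 39644 = lcm(3604, 22).
gcd(39644, 148) = 4 and 4 | (131 − 39615), so the pair is consistent; merging gives n ≡ 1149647 (mod 1466828), where 1466828 = lcm(39644, 148).
The solution is unique modulo lcm(3604, 22, 148) = 1466828.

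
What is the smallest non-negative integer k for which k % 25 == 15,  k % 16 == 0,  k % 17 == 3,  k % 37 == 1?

The moduli are pairwise coprime; N = 25·16·17·37 = 251600.
N/25 = 10064; 10064 ≡ 14 (mod 25); 14·9 ≡ 1, so inverse 9.
N/16 = 15725; 15725 ≡ 13 (mod 16); 13·5 ≡ 1, so inverse 5.
N/17 = 14800; 14800 ≡ 10 (mod 17); 10·12 ≡ 1, so inverse 12.
N/37 = 6800; 6800 ≡ 29 (mod 37); 29·23 ≡ 1, so inverse 23.
k ≡ 15·10064·9 + 0·15725·5 + 3·14800·12 + 1·6800·23 = 2047840.
2047840 mod 251600 = 35040.

35040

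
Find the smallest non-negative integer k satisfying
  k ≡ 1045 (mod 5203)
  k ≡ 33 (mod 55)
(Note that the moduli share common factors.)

6248

Combine the congruences pairwise.
gcd(5203, 55) = 11 and 11 | (33 − 1045), so the pair is consistent; merging gives k ≡ 6248 (mod 26015), where 26015 = lcm(5203, 55).
The solution is unique modulo lcm(5203, 55) = 26015.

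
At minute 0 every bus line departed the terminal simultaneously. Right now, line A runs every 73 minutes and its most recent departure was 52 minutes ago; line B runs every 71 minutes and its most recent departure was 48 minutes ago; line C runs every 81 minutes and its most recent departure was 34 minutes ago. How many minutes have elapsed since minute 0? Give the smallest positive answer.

176128

The moduli are pairwise coprime; N = 73·71·81 = 419823.
N/73 = 5751; 5751 ≡ 57 (mod 73); 57·41 ≡ 1, so inverse 41.
N/71 = 5913; 5913 ≡ 20 (mod 71); 20·32 ≡ 1, so inverse 32.
N/81 = 5183; 5183 ≡ 80 (mod 81); 80·80 ≡ 1, so inverse 80.
t ≡ 52·5751·41 + 48·5913·32 + 34·5183·80 = 35441260.
35441260 mod 419823 = 176128.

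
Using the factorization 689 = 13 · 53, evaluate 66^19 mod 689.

Mod 13: 66 ≡ 1; by Fermat, exponent reduces to 19 mod 12 = 7; 1^7 ≡ 1 (mod 13).
Mod 53: 66 ≡ 13; 13^19 ≡ 46 (mod 53).
Combine by CRT: x ≡ 1 (mod 13), x ≡ 46 (mod 53) ⇒ x ≡ 417 (mod 689).

417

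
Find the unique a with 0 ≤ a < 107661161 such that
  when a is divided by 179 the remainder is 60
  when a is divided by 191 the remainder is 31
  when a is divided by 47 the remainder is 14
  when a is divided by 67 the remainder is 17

The moduli are pairwise coprime; N = 179·191·47·67 = 107661161.
N/179 = 601459; 601459 ≡ 19 (mod 179); 19·66 ≡ 1, so inverse 66.
N/191 = 563671; 563671 ≡ 30 (mod 191); 30·121 ≡ 1, so inverse 121.
N/47 = 2290663; 2290663 ≡ 24 (mod 47); 24·2 ≡ 1, so inverse 2.
N/67 = 1606883; 1606883 ≡ 22 (mod 67); 22·64 ≡ 1, so inverse 64.
a ≡ 60·601459·66 + 31·563671·121 + 14·2290663·2 + 17·1606883·64 = 6308534829.
6308534829 mod 107661161 = 64187491.

64187491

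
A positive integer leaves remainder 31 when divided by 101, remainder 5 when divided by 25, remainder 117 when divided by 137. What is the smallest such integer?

The moduli are pairwise coprime; N = 101·25·137 = 345925.
N/101 = 3425; 3425 ≡ 92 (mod 101); 92·56 ≡ 1, so inverse 56.
N/25 = 13837; 13837 ≡ 12 (mod 25); 12·23 ≡ 1, so inverse 23.
N/137 = 2525; 2525 ≡ 59 (mod 137); 59·72 ≡ 1, so inverse 72.
k ≡ 31·3425·56 + 5·13837·23 + 117·2525·72 = 28807655.
28807655 mod 345925 = 95880.

95880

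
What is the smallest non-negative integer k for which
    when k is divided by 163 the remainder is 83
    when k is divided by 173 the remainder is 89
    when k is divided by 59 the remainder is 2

174819

The moduli are pairwise coprime; N = 163·173·59 = 1663741.
N/163 = 10207; 10207 ≡ 101 (mod 163); 101·92 ≡ 1, so inverse 92.
N/173 = 9617; 9617 ≡ 102 (mod 173); 102·134 ≡ 1, so inverse 134.
N/59 = 28199; 28199 ≡ 56 (mod 59); 56·39 ≡ 1, so inverse 39.
k ≡ 83·10207·92 + 89·9617·134 + 2·28199·39 = 194832516.
194832516 mod 1663741 = 174819.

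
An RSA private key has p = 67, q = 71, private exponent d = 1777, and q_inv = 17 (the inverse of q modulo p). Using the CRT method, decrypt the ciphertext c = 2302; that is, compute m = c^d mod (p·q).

1891

d_p = d mod (p−1) = 1777 mod 66 = 61; d_q = d mod (q−1) = 27.
m₁ = c^(d_p) mod p: c ≡ 24 (mod 67), and 24^61 mod 67 = 15.
m₂ = c^(d_q) mod q: c ≡ 30 (mod 71), and 30^27 mod 71 = 45.
h = q_inv·(m₁ − m₂) mod p = 17·(15 − 45) mod 67 = 26.
m = m₂ + h·q = 45 + 26·71 = 1891.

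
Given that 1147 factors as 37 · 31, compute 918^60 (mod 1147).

Mod 37: 918 ≡ 30; by Fermat, exponent reduces to 60 mod 36 = 24; 30^24 ≡ 26 (mod 37).
Mod 31: 918 ≡ 19; since 30 | 60, by Fermat 19^60 ≡ 1 (mod 31).
Combine by CRT: x ≡ 26 (mod 37), x ≡ 1 (mod 31) ⇒ x ≡ 63 (mod 1147).

63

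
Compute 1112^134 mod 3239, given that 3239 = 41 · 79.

3106

Mod 41: 1112 ≡ 5; by Fermat, exponent reduces to 134 mod 40 = 14; 5^14 ≡ 31 (mod 41).
Mod 79: 1112 ≡ 6; by Fermat, exponent reduces to 134 mod 78 = 56; 6^56 ≡ 25 (mod 79).
Combine by CRT: x ≡ 31 (mod 41), x ≡ 25 (mod 79) ⇒ x ≡ 3106 (mod 3239).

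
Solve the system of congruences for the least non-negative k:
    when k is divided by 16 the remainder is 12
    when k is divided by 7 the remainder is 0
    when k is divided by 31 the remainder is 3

From k ≡ 12 (mod 16) write k = 12 + 16t. Substituting into k ≡ 0 (mod 7) gives 16t ≡ 2 (mod 7), and since 2⁻¹ ≡ 4 (mod 7), t ≡ 1. Hence k ≡ 12 + 16·1 = 28 (mod 112).
From k ≡ 28 (mod 112) write k = 28 + 112t. Substituting into k ≡ 3 (mod 31) gives 112t ≡ 6 (mod 31), and since 19⁻¹ ≡ 18 (mod 31), t ≡ 15. Hence k ≡ 28 + 112·15 = 1708 (mod 3472).

1708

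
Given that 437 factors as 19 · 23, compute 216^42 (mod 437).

Mod 19: 216 ≡ 7; by Fermat, exponent reduces to 42 mod 18 = 6; 7^6 ≡ 1 (mod 19).
Mod 23: 216 ≡ 9; by Fermat, exponent reduces to 42 mod 22 = 20; 9^20 ≡ 2 (mod 23).
Combine by CRT: x ≡ 1 (mod 19), x ≡ 2 (mod 23) ⇒ x ≡ 324 (mod 437).

324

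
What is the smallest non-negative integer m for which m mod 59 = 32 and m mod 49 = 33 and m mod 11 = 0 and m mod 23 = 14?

The moduli are pairwise coprime; N = 59·49·11·23 = 731423.
N/59 = 12397; 12397 ≡ 7 (mod 59); 7·17 ≡ 1, so inverse 17.
N/49 = 14927; 14927 ≡ 31 (mod 49); 31·19 ≡ 1, so inverse 19.
N/11 = 66493; 66493 ≡ 9 (mod 11); 9·5 ≡ 1, so inverse 5.
N/23 = 31801; 31801 ≡ 15 (mod 23); 15·20 ≡ 1, so inverse 20.
m ≡ 32·12397·17 + 33·14927·19 + 0·66493·5 + 14·31801·20 = 25007477.
25007477 mod 731423 = 139095.

139095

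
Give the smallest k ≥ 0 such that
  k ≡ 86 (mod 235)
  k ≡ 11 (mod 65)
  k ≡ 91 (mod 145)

52726

Combine the congruences pairwise.
gcd(235, 65) = 5 and 5 | (11 − 86), so the pair is consistent; merging gives k ≡ 791 (mod 3055), where 3055 = lcm(235, 65).
gcd(3055, 145) = 5 and 5 | (91 − 791), so the pair is consistent; merging gives k ≡ 52726 (mod 88595), where 88595 = lcm(3055, 145).
The solution is unique modulo lcm(235, 65, 145) = 88595.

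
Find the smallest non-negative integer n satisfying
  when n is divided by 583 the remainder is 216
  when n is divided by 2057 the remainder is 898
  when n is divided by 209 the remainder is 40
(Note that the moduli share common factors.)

gcd(583, 2057) = 11 and 11 | (898 − 216), so the pair is consistent; merging gives n ≡ 97577 (mod 109021), where 109021 = lcm(583, 2057).
gcd(109021, 209) = 11 and 11 | (40 − 97577), so the pair is consistent; merging gives n ≡ 1187787 (mod 2071399), where 2071399 = lcm(109021, 209).
The solution is unique modulo lcm(583, 2057, 209) = 2071399.

1187787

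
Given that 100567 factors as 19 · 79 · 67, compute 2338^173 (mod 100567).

Mod 19: 2338 ≡ 1; by Fermat, exponent reduces to 173 mod 18 = 11; 1^11 ≡ 1 (mod 19).
Mod 79: 2338 ≡ 47; by Fermat, exponent reduces to 173 mod 78 = 17; 47^17 ≡ 30 (mod 79).
Mod 67: 2338 ≡ 60; by Fermat, exponent reduces to 173 mod 66 = 41; 60^41 ≡ 54 (mod 67).
Combine by CRT: x ≡ 1 (mod 19), x ≡ 30 (mod 79), x ≡ 54 (mod 67) ⇒ x ≡ 10774 (mod 100567).

10774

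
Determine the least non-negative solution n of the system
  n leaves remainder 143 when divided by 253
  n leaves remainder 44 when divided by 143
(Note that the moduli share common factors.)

902

gcd(253, 143) = 11 and 11 | (44 − 143), so the pair is consistent; merging gives n ≡ 902 (mod 3289), where 3289 = lcm(253, 143).
The solution is unique modulo lcm(253, 143) = 3289.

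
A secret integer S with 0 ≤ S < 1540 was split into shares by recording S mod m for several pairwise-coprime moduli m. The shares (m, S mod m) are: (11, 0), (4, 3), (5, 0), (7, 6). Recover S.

From S ≡ 0 (mod 11) write S = 0 + 11t. Substituting into S ≡ 3 (mod 4) gives 11t ≡ 3 (mod 4), and since 3⁻¹ ≡ 3 (mod 4), t ≡ 1. Hence S ≡ 0 + 11·1 = 11 (mod 44).
From S ≡ 11 (mod 44) write S = 11 + 44t. Substituting into S ≡ 0 (mod 5) gives 44t ≡ 4 (mod 5), and since 4⁻¹ ≡ 4 (mod 5), t ≡ 1. Hence S ≡ 11 + 44·1 = 55 (mod 220).
From S ≡ 55 (mod 220) write S = 55 + 220t. Substituting into S ≡ 6 (mod 7) gives 220t ≡ 0 (mod 7), and since 3⁻¹ ≡ 5 (mod 7), t ≡ 0. Hence S ≡ 55 + 220·0 = 55 (mod 1540).

55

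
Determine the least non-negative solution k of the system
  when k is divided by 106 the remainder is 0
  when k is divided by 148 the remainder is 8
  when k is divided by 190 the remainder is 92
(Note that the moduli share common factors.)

716772

gcd(106, 148) = 2 and 2 | (8 − 0), so the pair is consistent; merging gives k ≡ 2968 (mod 7844), where 7844 = lcm(106, 148).
gcd(7844, 190) = 2 and 2 | (92 − 2968), so the pair is consistent; merging gives k ≡ 716772 (mod 745180), where 745180 = lcm(7844, 190).
The solution is unique modulo lcm(106, 148, 190) = 745180.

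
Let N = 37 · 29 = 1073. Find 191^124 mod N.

1

Mod 37: 191 ≡ 6; by Fermat, exponent reduces to 124 mod 36 = 16; 6^16 ≡ 1 (mod 37).
Mod 29: 191 ≡ 17; by Fermat, exponent reduces to 124 mod 28 = 12; 17^12 ≡ 1 (mod 29).
Combine by CRT: x ≡ 1 (mod 37), x ≡ 1 (mod 29) ⇒ x ≡ 1 (mod 1073).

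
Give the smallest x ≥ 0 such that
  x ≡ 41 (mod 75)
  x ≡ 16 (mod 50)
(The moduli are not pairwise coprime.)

116

gcd(75, 50) = 25 and 25 | (16 − 41), so the pair is consistent; merging gives x ≡ 116 (mod 150), where 150 = lcm(75, 50).
The solution is unique modulo lcm(75, 50) = 150.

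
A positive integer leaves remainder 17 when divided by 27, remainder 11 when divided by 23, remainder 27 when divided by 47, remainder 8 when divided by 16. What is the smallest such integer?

Combine the congruences pairwise.
From a ≡ 17 (mod 27) write a = 17 + 27t. Substituting into a ≡ 11 (mod 23) gives 27t ≡ 17 (mod 23), and since 4⁻¹ ≡ 6 (mod 23), t ≡ 10. Hence a ≡ 17 + 27·10 = 287 (mod 621).
From a ≡ 287 (mod 621) write a = 287 + 621t. Substituting into a ≡ 27 (mod 47) gives 621t ≡ 22 (mod 47), and since 10⁻¹ ≡ 33 (mod 47), t ≡ 21. Hence a ≡ 287 + 621·21 = 13328 (mod 29187).
From a ≡ 13328 (mod 29187) write a = 13328 + 29187t. Substituting into a ≡ 8 (mod 16) gives 29187t ≡ 8 (mod 16), and since 3⁻¹ ≡ 11 (mod 16), t ≡ 8. Hence a ≡ 13328 + 29187·8 = 246824 (mod 466992).

246824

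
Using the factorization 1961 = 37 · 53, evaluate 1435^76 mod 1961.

Mod 37: 1435 ≡ 29; by Fermat, exponent reduces to 76 mod 36 = 4; 29^4 ≡ 26 (mod 37).
Mod 53: 1435 ≡ 4; by Fermat, exponent reduces to 76 mod 52 = 24; 4^24 ≡ 10 (mod 53).
Combine by CRT: x ≡ 26 (mod 37), x ≡ 10 (mod 53) ⇒ x ≡ 63 (mod 1961).

63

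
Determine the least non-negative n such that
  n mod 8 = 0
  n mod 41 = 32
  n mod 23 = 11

Combine the congruences pairwise.
From n ≡ 0 (mod 8) write n = 0 + 8t. Substituting into n ≡ 32 (mod 41) gives 8t ≡ 32 (mod 41), and since 8⁻¹ ≡ 36 (mod 41), t ≡ 4. Hence n ≡ 0 + 8·4 = 32 (mod 328).
From n ≡ 32 (mod 328) write n = 32 + 328t. Substituting into n ≡ 11 (mod 23) gives 328t ≡ 2 (mod 23), and since 6⁻¹ ≡ 4 (mod 23), t ≡ 8. Hence n ≡ 32 + 328·8 = 2656 (mod 7544).

2656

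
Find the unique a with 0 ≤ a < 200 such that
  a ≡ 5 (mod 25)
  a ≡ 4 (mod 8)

From a ≡ 5 (mod 25) write a = 5 + 25t. Substituting into a ≡ 4 (mod 8) gives 25t ≡ 7 (mod 8), and since 1⁻¹ ≡ 1 (mod 8), t ≡ 7. Hence a ≡ 5 + 25·7 = 180 (mod 200).

180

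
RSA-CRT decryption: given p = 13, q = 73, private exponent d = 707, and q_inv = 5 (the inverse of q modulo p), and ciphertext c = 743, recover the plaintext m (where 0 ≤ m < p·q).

d_p = d mod (p−1) = 707 mod 12 = 11; d_q = d mod (q−1) = 59.
m₁ = c^(d_p) mod p: c ≡ 2 (mod 13), and 2^11 mod 13 = 7.
m₂ = c^(d_q) mod q: c ≡ 13 (mod 73), and 13^59 mod 73 = 40.
h = q_inv·(m₁ − m₂) mod p = 5·(7 − 40) mod 13 = 4.
m = m₂ + h·q = 40 + 4·73 = 332.

332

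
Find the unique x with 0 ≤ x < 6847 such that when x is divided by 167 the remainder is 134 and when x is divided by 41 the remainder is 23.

802

From x ≡ 134 (mod 167) write x = 134 + 167t. Substituting into x ≡ 23 (mod 41) gives 167t ≡ 12 (mod 41), and since 3⁻¹ ≡ 14 (mod 41), t ≡ 4. Hence x ≡ 134 + 167·4 = 802 (mod 6847).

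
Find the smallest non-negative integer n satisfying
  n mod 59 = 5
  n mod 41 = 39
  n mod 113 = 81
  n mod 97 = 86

13917161

From n ≡ 5 (mod 59) write n = 5 + 59t. Substituting into n ≡ 39 (mod 41) gives 59t ≡ 34 (mod 41), and since 18⁻¹ ≡ 16 (mod 41), t ≡ 11. Hence n ≡ 5 + 59·11 = 654 (mod 2419).
From n ≡ 654 (mod 2419) write n = 654 + 2419t. Substituting into n ≡ 81 (mod 113) gives 2419t ≡ 105 (mod 113), and since 46⁻¹ ≡ 86 (mod 113), t ≡ 103. Hence n ≡ 654 + 2419·103 = 249811 (mod 273347).
From n ≡ 249811 (mod 273347) write n = 249811 + 273347t. Substituting into n ≡ 86 (mod 97) gives 273347t ≡ 50 (mod 97), and since 1⁻¹ ≡ 1 (mod 97), t ≡ 50. Hence n ≡ 249811 + 273347·50 = 13917161 (mod 26514659).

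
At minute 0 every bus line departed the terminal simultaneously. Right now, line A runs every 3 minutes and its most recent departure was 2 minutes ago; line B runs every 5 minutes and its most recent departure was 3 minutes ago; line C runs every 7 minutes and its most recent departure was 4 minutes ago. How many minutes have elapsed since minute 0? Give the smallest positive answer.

From t ≡ 2 (mod 3) write t = 2 + 3s. Substituting into t ≡ 3 (mod 5) gives 3s ≡ 1 (mod 5), and since 3⁻¹ ≡ 2 (mod 5), s ≡ 2. Hence t ≡ 2 + 3·2 = 8 (mod 15).
From t ≡ 8 (mod 15) write t = 8 + 15s. Substituting into t ≡ 4 (mod 7) gives 15s ≡ 3 (mod 7), and since 1⁻¹ ≡ 1 (mod 7), s ≡ 3. Hence t ≡ 8 + 15·3 = 53 (mod 105).

53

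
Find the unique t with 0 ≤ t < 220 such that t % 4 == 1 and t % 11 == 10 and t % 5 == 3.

153

The moduli are pairwise coprime; N = 4·11·5 = 220.
N/4 = 55; 55 ≡ 3 (mod 4); 3·3 ≡ 1, so inverse 3.
N/11 = 20; 20 ≡ 9 (mod 11); 9·5 ≡ 1, so inverse 5.
N/5 = 44; 44 ≡ 4 (mod 5); 4·4 ≡ 1, so inverse 4.
t ≡ 1·55·3 + 10·20·5 + 3·44·4 = 1693.
1693 mod 220 = 153.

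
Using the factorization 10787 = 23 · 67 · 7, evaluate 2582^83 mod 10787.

7510

Mod 23: 2582 ≡ 6; by Fermat, exponent reduces to 83 mod 22 = 17; 6^17 ≡ 12 (mod 23).
Mod 67: 2582 ≡ 36; by Fermat, exponent reduces to 83 mod 66 = 17; 36^17 ≡ 6 (mod 67).
Mod 7: 2582 ≡ 6; by Fermat, exponent reduces to 83 mod 6 = 5; 6^5 ≡ 6 (mod 7).
Combine by CRT: x ≡ 12 (mod 23), x ≡ 6 (mod 67), x ≡ 6 (mod 7) ⇒ x ≡ 7510 (mod 10787).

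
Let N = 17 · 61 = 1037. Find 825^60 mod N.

Mod 17: 825 ≡ 9; by Fermat, exponent reduces to 60 mod 16 = 12; 9^12 ≡ 16 (mod 17).
Mod 61: 825 ≡ 32; since 60 | 60, by Fermat 32^60 ≡ 1 (mod 61).
Combine by CRT: x ≡ 16 (mod 17), x ≡ 1 (mod 61) ⇒ x ≡ 611 (mod 1037).

611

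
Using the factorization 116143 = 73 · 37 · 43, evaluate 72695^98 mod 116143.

4392

Mod 73: 72695 ≡ 60; by Fermat, exponent reduces to 98 mod 72 = 26; 60^26 ≡ 12 (mod 73).
Mod 37: 72695 ≡ 27; by Fermat, exponent reduces to 98 mod 36 = 26; 27^26 ≡ 26 (mod 37).
Mod 43: 72695 ≡ 25; by Fermat, exponent reduces to 98 mod 42 = 14; 25^14 ≡ 6 (mod 43).
Combine by CRT: x ≡ 12 (mod 73), x ≡ 26 (mod 37), x ≡ 6 (mod 43) ⇒ x ≡ 4392 (mod 116143).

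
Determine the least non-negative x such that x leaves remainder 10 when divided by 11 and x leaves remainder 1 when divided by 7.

From x ≡ 10 (mod 11) write x = 10 + 11t. Substituting into x ≡ 1 (mod 7) gives 11t ≡ 5 (mod 7), and since 4⁻¹ ≡ 2 (mod 7), t ≡ 3. Hence x ≡ 10 + 11·3 = 43 (mod 77).

43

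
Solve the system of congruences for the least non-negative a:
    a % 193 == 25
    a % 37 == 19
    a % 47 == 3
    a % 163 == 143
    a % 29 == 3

The moduli are pairwise coprime; N = 193·37·47·163·29 = 1586508829.
N/193 = 8220253; 8220253 ≡ 190 (mod 193); 190·64 ≡ 1, so inverse 64.
N/37 = 42878617; 42878617 ≡ 20 (mod 37); 20·13 ≡ 1, so inverse 13.
N/47 = 33755507; 33755507 ≡ 13 (mod 47); 13·29 ≡ 1, so inverse 29.
N/163 = 9733183; 9733183 ≡ 127 (mod 163); 127·86 ≡ 1, so inverse 86.
N/29 = 54707201; 54707201 ≡ 6 (mod 29); 6·5 ≡ 1, so inverse 5.
a ≡ 25·8220253·64 + 19·42878617·13 + 3·33755507·29 + 143·9733183·86 + 3·54707201·5 = 147199444857.
147199444857 mod 1586508829 = 1240632589.

1240632589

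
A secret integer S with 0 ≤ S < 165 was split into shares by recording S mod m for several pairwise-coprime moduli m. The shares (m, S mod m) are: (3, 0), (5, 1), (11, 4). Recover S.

The moduli are pairwise coprime; N = 3·5·11 = 165.
N/3 = 55; 55 ≡ 1 (mod 3), inverse 1.
N/5 = 33; 33 ≡ 3 (mod 5); 3·2 ≡ 1, so inverse 2.
N/11 = 15; 15 ≡ 4 (mod 11); 4·3 ≡ 1, so inverse 3.
S ≡ 0·55·1 + 1·33·2 + 4·15·3 = 246.
246 mod 165 = 81.

81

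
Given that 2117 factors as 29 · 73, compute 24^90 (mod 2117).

1386

Mod 29: 24 ≡ 24; by Fermat, exponent reduces to 90 mod 28 = 6; 24^6 ≡ 23 (mod 29).
Mod 73: 24 ≡ 24; by Fermat, exponent reduces to 90 mod 72 = 18; 24^18 ≡ 72 (mod 73).
Combine by CRT: x ≡ 23 (mod 29), x ≡ 72 (mod 73) ⇒ x ≡ 1386 (mod 2117).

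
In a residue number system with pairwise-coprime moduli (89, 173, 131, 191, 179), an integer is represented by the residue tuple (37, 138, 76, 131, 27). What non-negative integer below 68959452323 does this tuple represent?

16479107872

The moduli are pairwise coprime; N = 89·173·131·191·179 = 68959452323.
N/89 = 774825307; 774825307 ≡ 29 (mod 89); 29·43 ≡ 1, so inverse 43.
N/173 = 398609551; 398609551 ≡ 78 (mod 173); 78·122 ≡ 1, so inverse 122.
N/131 = 526408033; 526408033 ≡ 122 (mod 131); 122·29 ≡ 1, so inverse 29.
N/191 = 361044253; 361044253 ≡ 9 (mod 191); 9·85 ≡ 1, so inverse 85.
N/179 = 385248337; 385248337 ≡ 62 (mod 179); 62·26 ≡ 1, so inverse 26.
x ≡ 37·774825307·43 + 138·398609551·122 + 76·526408033·29 + 131·361044253·85 + 27·385248337·26 = 13394612858534.
13394612858534 mod 68959452323 = 16479107872.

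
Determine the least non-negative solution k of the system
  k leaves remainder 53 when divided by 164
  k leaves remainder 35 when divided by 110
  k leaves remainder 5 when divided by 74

48105

Combine the congruences pairwise.
gcd(164, 110) = 2 and 2 | (35 − 53), so the pair is consistent; merging gives k ≡ 3005 (mod 9020), where 9020 = lcm(164, 110).
gcd(9020, 74) = 2 and 2 | (5 − 3005), so the pair is consistent; merging gives k ≡ 48105 (mod 333740), where 333740 = lcm(9020, 74).
The solution is unique modulo lcm(164, 110, 74) = 333740.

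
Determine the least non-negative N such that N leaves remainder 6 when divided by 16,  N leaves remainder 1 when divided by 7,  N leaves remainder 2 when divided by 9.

470

The moduli are pairwise coprime; M = 16·7·9 = 1008.
M/16 = 63; 63 ≡ 15 (mod 16); 15·15 ≡ 1, so inverse 15.
M/7 = 144; 144 ≡ 4 (mod 7); 4·2 ≡ 1, so inverse 2.
M/9 = 112; 112 ≡ 4 (mod 9); 4·7 ≡ 1, so inverse 7.
N ≡ 6·63·15 + 1·144·2 + 2·112·7 = 7526.
7526 mod 1008 = 470.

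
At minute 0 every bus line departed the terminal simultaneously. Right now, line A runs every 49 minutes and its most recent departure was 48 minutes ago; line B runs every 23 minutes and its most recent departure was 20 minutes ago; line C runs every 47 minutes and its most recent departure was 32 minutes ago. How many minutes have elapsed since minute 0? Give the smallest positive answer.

The moduli are pairwise coprime; N = 49·23·47 = 52969.
N/49 = 1081; 1081 ≡ 3 (mod 49); 3·33 ≡ 1, so inverse 33.
N/23 = 2303; 2303 ≡ 3 (mod 23); 3·8 ≡ 1, so inverse 8.
N/47 = 1127; 1127 ≡ 46 (mod 47); 46·46 ≡ 1, so inverse 46.
t ≡ 48·1081·33 + 20·2303·8 + 32·1127·46 = 3739728.
3739728 mod 52969 = 31898.

31898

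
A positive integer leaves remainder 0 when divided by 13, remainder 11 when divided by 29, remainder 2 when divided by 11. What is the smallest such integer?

156

The moduli are pairwise coprime; N = 13·29·11 = 4147.
N/13 = 319; 319 ≡ 7 (mod 13); 7·2 ≡ 1, so inverse 2.
N/29 = 143; 143 ≡ 27 (mod 29); 27·14 ≡ 1, so inverse 14.
N/11 = 377; 377 ≡ 3 (mod 11); 3·4 ≡ 1, so inverse 4.
x ≡ 0·319·2 + 11·143·14 + 2·377·4 = 25038.
25038 mod 4147 = 156.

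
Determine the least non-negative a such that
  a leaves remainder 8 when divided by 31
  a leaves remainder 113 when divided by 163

From a ≡ 8 (mod 31) write a = 8 + 31t. Substituting into a ≡ 113 (mod 163) gives 31t ≡ 105 (mod 163), and since 31⁻¹ ≡ 142 (mod 163), t ≡ 77. Hence a ≡ 8 + 31·77 = 2395 (mod 5053).

2395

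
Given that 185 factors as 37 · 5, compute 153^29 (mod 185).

183

Mod 37: 153 ≡ 5; 5^29 ≡ 35 (mod 37).
Mod 5: 153 ≡ 3; by Fermat, exponent reduces to 29 mod 4 = 1; 3^1 ≡ 3 (mod 5).
Combine by CRT: x ≡ 35 (mod 37), x ≡ 3 (mod 5) ⇒ x ≡ 183 (mod 185).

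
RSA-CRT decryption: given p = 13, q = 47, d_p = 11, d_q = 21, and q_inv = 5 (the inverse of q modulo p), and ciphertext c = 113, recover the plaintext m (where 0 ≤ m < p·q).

445

m₁ = c^(d_p) mod p: c ≡ 9 (mod 13), and 9^11 mod 13 = 3.
m₂ = c^(d_q) mod q: c ≡ 19 (mod 47), and 19^21 mod 47 = 22.
h = q_inv·(m₁ − m₂) mod p = 5·(3 − 22) mod 13 = 9.
m = m₂ + h·q = 22 + 9·47 = 445.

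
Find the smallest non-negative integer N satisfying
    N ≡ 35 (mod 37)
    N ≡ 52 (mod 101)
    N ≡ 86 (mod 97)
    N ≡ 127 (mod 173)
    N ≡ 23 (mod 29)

The moduli are pairwise coprime; M = 37·101·97·173·29 = 1818607313.
M/37 = 49151549; 49151549 ≡ 9 (mod 37); 9·33 ≡ 1, so inverse 33.
M/101 = 18006013; 18006013 ≡ 36 (mod 101); 36·87 ≡ 1, so inverse 87.
M/97 = 18748529; 18748529 ≡ 78 (mod 97); 78·51 ≡ 1, so inverse 51.
M/173 = 10512181; 10512181 ≡ 9 (mod 173); 9·77 ≡ 1, so inverse 77.
M/29 = 62710597; 62710597 ≡ 11 (mod 29); 11·8 ≡ 1, so inverse 8.
N ≡ 35·49151549·33 + 52·18006013·87 + 86·18748529·51 + 127·10512181·77 + 23·62710597·8 = 334797657948.
334797657948 mod 1818607313 = 173912356.

173912356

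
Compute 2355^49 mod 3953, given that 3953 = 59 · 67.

2049

Mod 59: 2355 ≡ 54; 54^49 ≡ 43 (mod 59).
Mod 67: 2355 ≡ 10; 10^49 ≡ 39 (mod 67).
Combine by CRT: x ≡ 43 (mod 59), x ≡ 39 (mod 67) ⇒ x ≡ 2049 (mod 3953).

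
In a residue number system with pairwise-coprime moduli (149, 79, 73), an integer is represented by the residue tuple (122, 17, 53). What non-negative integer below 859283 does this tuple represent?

29326

From x ≡ 122 (mod 149) write x = 122 + 149t. Substituting into x ≡ 17 (mod 79) gives 149t ≡ 53 (mod 79), and since 70⁻¹ ≡ 35 (mod 79), t ≡ 38. Hence x ≡ 122 + 149·38 = 5784 (mod 11771).
From x ≡ 5784 (mod 11771) write x = 5784 + 11771t. Substituting into x ≡ 53 (mod 73) gives 11771t ≡ 36 (mod 73), and since 18⁻¹ ≡ 69 (mod 73), t ≡ 2. Hence x ≡ 5784 + 11771·2 = 29326 (mod 859283).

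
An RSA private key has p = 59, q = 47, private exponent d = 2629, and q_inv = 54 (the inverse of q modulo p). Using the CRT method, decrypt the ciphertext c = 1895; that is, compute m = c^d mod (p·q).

d_p = d mod (p−1) = 2629 mod 58 = 19; d_q = d mod (q−1) = 7.
m₁ = c^(d_p) mod p: c ≡ 7 (mod 59), and 7^19 mod 59 = 12.
m₂ = c^(d_q) mod q: c ≡ 15 (mod 47), and 15^7 mod 47 = 40.
h = q_inv·(m₁ − m₂) mod p = 54·(12 − 40) mod 59 = 22.
m = m₂ + h·q = 40 + 22·47 = 1074.

1074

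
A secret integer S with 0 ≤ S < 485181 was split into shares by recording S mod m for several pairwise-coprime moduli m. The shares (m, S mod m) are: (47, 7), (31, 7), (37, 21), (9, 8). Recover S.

The moduli are pairwise coprime; N = 47·31·37·9 = 485181.
N/47 = 10323; 10323 ≡ 30 (mod 47); 30·11 ≡ 1, so inverse 11.
N/31 = 15651; 15651 ≡ 27 (mod 31); 27·23 ≡ 1, so inverse 23.
N/37 = 13113; 13113 ≡ 15 (mod 37); 15·5 ≡ 1, so inverse 5.
N/9 = 53909; 53909 ≡ 8 (mod 9); 8·8 ≡ 1, so inverse 8.
S ≡ 7·10323·11 + 7·15651·23 + 21·13113·5 + 8·53909·8 = 8141723.
8141723 mod 485181 = 378827.

378827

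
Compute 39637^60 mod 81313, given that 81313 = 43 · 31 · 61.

Mod 43: 39637 ≡ 34; by Fermat, exponent reduces to 60 mod 42 = 18; 34^18 ≡ 21 (mod 43).
Mod 31: 39637 ≡ 19; since 30 | 60, by Fermat 19^60 ≡ 1 (mod 31).
Mod 61: 39637 ≡ 48; since 60 | 60, by Fermat 48^60 ≡ 1 (mod 61).
Combine by CRT: x ≡ 21 (mod 43), x ≡ 1 (mod 31), x ≡ 1 (mod 61) ⇒ x ≡ 43494 (mod 81313).

43494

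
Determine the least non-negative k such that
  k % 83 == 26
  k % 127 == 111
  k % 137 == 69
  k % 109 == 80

129386568

The moduli are pairwise coprime; N = 83·127·137·109 = 157408753.
N/83 = 1896491; 1896491 ≡ 24 (mod 83); 24·45 ≡ 1, so inverse 45.
N/127 = 1239439; 1239439 ≡ 46 (mod 127); 46·58 ≡ 1, so inverse 58.
N/137 = 1148969; 1148969 ≡ 87 (mod 137); 87·63 ≡ 1, so inverse 63.
N/109 = 1444117; 1444117 ≡ 85 (mod 109); 85·59 ≡ 1, so inverse 59.
k ≡ 26·1896491·45 + 111·1239439·58 + 69·1148969·63 + 80·1444117·59 = 22009203235.
22009203235 mod 157408753 = 129386568.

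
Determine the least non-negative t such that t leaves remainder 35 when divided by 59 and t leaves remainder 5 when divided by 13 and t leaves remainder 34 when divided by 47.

The moduli are pairwise coprime; N = 59·13·47 = 36049.
N/59 = 611; 611 ≡ 21 (mod 59); 21·45 ≡ 1, so inverse 45.
N/13 = 2773; 2773 ≡ 4 (mod 13); 4·10 ≡ 1, so inverse 10.
N/47 = 767; 767 ≡ 15 (mod 47); 15·22 ≡ 1, so inverse 22.
t ≡ 35·611·45 + 5·2773·10 + 34·767·22 = 1674691.
1674691 mod 36049 = 16437.

16437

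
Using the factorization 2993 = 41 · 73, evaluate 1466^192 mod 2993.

592

Mod 41: 1466 ≡ 31; by Fermat, exponent reduces to 192 mod 40 = 32; 31^32 ≡ 18 (mod 41).
Mod 73: 1466 ≡ 6; by Fermat, exponent reduces to 192 mod 72 = 48; 6^48 ≡ 8 (mod 73).
Combine by CRT: x ≡ 18 (mod 41), x ≡ 8 (mod 73) ⇒ x ≡ 592 (mod 2993).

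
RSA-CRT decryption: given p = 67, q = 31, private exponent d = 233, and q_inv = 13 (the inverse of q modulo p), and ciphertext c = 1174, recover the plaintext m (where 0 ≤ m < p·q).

153

d_p = d mod (p−1) = 233 mod 66 = 35; d_q = d mod (q−1) = 23.
m₁ = c^(d_p) mod p: c ≡ 35 (mod 67), and 35^35 mod 67 = 19.
m₂ = c^(d_q) mod q: c ≡ 27 (mod 31), and 27^23 mod 31 = 29.
h = q_inv·(m₁ − m₂) mod p = 13·(19 − 29) mod 67 = 4.
m = m₂ + h·q = 29 + 4·31 = 153.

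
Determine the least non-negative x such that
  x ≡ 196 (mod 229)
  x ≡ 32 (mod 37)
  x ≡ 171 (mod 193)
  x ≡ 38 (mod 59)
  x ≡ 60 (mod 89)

6420204808

From x ≡ 196 (mod 229) write x = 196 + 229t. Substituting into x ≡ 32 (mod 37) gives 229t ≡ 21 (mod 37), and since 7⁻¹ ≡ 16 (mod 37), t ≡ 3. Hence x ≡ 196 + 229·3 = 883 (mod 8473).
From x ≡ 883 (mod 8473) write x = 883 + 8473t. Substituting into x ≡ 171 (mod 193) gives 8473t ≡ 60 (mod 193), and since 174⁻¹ ≡ 132 (mod 193), t ≡ 7. Hence x ≡ 883 + 8473·7 = 60194 (mod 1635289).
From x ≡ 60194 (mod 1635289) write x = 60194 + 1635289t. Substituting into x ≡ 38 (mod 59) gives 1635289t ≡ 24 (mod 59), and since 45⁻¹ ≡ 21 (mod 59), t ≡ 32. Hence x ≡ 60194 + 1635289·32 = 52389442 (mod 96482051).
From x ≡ 52389442 (mod 96482051) write x = 52389442 + 96482051t. Substituting into x ≡ 60 (mod 89) gives 96482051t ≡ 23 (mod 89), and since 88⁻¹ ≡ 88 (mod 89), t ≡ 66. Hence x ≡ 52389442 + 96482051·66 = 6420204808 (mod 8586902539).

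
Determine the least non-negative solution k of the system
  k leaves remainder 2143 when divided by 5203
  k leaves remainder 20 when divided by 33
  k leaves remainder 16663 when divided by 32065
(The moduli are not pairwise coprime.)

gcd(5203, 33) = 11 and 11 | (20 − 2143), so the pair is consistent; merging gives k ≡ 7346 (mod 15609), where 15609 = lcm(5203, 33).
gcd(15609, 32065) = 121 and 121 | (16663 − 7346), so the pair is consistent; merging gives k ≡ 3800333 (mod 4136385), where 4136385 = lcm(15609, 32065).
The solution is unique modulo lcm(5203, 33, 32065) = 4136385.

3800333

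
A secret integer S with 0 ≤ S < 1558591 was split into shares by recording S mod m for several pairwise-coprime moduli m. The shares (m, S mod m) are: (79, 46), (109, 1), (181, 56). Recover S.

1287509

The moduli are pairwise coprime; N = 79·109·181 = 1558591.
N/79 = 19729; 19729 ≡ 58 (mod 79); 58·15 ≡ 1, so inverse 15.
N/109 = 14299; 14299 ≡ 20 (mod 109); 20·60 ≡ 1, so inverse 60.
N/181 = 8611; 8611 ≡ 104 (mod 181); 104·47 ≡ 1, so inverse 47.
S ≡ 46·19729·15 + 1·14299·60 + 56·8611·47 = 37135102.
37135102 mod 1558591 = 1287509.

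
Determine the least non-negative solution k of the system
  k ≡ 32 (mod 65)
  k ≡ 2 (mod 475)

gcd(65, 475) = 5 and 5 | (2 − 32), so the pair is consistent; merging gives k ≡ 3802 (mod 6175), where 6175 = lcm(65, 475).
The solution is unique modulo lcm(65, 475) = 6175.

3802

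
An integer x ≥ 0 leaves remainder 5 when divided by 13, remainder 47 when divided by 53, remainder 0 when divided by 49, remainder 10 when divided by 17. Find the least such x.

The moduli are pairwise coprime; N = 13·53·49·17 = 573937.
N/13 = 44149; 44149 ≡ 1 (mod 13), inverse 1.
N/53 = 10829; 10829 ≡ 17 (mod 53); 17·25 ≡ 1, so inverse 25.
N/49 = 11713; 11713 ≡ 2 (mod 49); 2·25 ≡ 1, so inverse 25.
N/17 = 33761; 33761 ≡ 16 (mod 17); 16·16 ≡ 1, so inverse 16.
x ≡ 5·44149·1 + 47·10829·25 + 0·11713·25 + 10·33761·16 = 18346580.
18346580 mod 573937 = 554533.

554533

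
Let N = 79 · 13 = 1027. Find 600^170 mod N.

Mod 79: 600 ≡ 47; by Fermat, exponent reduces to 170 mod 78 = 14; 47^14 ≡ 25 (mod 79).
Mod 13: 600 ≡ 2; by Fermat, exponent reduces to 170 mod 12 = 2; 2^2 ≡ 4 (mod 13).
Combine by CRT: x ≡ 25 (mod 79), x ≡ 4 (mod 13) ⇒ x ≡ 420 (mod 1027).

420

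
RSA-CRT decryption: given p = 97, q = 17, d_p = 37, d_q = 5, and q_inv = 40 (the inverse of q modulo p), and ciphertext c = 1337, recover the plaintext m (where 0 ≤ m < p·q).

m₁ = c^(d_p) mod p: c ≡ 76 (mod 97), and 76^37 mod 97 = 80.
m₂ = c^(d_q) mod q: c ≡ 11 (mod 17), and 11^5 mod 17 = 10.
h = q_inv·(m₁ − m₂) mod p = 40·(80 − 10) mod 97 = 84.
m = m₂ + h·q = 10 + 84·17 = 1438.

1438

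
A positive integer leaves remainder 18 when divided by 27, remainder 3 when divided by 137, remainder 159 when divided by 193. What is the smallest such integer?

424566

From t ≡ 18 (mod 27) write t = 18 + 27s. Substituting into t ≡ 3 (mod 137) gives 27s ≡ 122 (mod 137), and since 27⁻¹ ≡ 66 (mod 137), s ≡ 106. Hence t ≡ 18 + 27·106 = 2880 (mod 3699).
From t ≡ 2880 (mod 3699) write t = 2880 + 3699s. Substituting into t ≡ 159 (mod 193) gives 3699s ≡ 174 (mod 193), and since 32⁻¹ ≡ 187 (mod 193), s ≡ 114. Hence t ≡ 2880 + 3699·114 = 424566 (mod 713907).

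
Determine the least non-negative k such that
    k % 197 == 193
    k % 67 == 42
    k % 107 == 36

1337429

From k ≡ 193 (mod 197) write k = 193 + 197t. Substituting into k ≡ 42 (mod 67) gives 197t ≡ 50 (mod 67), and since 63⁻¹ ≡ 50 (mod 67), t ≡ 21. Hence k ≡ 193 + 197·21 = 4330 (mod 13199).
From k ≡ 4330 (mod 13199) write k = 4330 + 13199t. Substituting into k ≡ 36 (mod 107) gives 13199t ≡ 93 (mod 107), and since 38⁻¹ ≡ 31 (mod 107), t ≡ 101. Hence k ≡ 4330 + 13199·101 = 1337429 (mod 1412293).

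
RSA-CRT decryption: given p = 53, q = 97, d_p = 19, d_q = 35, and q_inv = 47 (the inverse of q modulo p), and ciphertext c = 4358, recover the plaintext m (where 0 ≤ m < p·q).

m₁ = c^(d_p) mod p: c ≡ 12 (mod 53), and 12^19 mod 53 = 20.
m₂ = c^(d_q) mod q: c ≡ 90 (mod 97), and 90^35 mod 97 = 23.
h = q_inv·(m₁ − m₂) mod p = 47·(20 − 23) mod 53 = 18.
m = m₂ + h·q = 23 + 18·97 = 1769.

1769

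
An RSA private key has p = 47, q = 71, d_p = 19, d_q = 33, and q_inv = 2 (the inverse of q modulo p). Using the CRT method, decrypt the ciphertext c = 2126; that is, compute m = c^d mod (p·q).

2019

m₁ = c^(d_p) mod p: c ≡ 11 (mod 47), and 11^19 mod 47 = 45.
m₂ = c^(d_q) mod q: c ≡ 67 (mod 71), and 67^33 mod 71 = 31.
h = q_inv·(m₁ − m₂) mod p = 2·(45 − 31) mod 47 = 28.
m = m₂ + h·q = 31 + 28·71 = 2019.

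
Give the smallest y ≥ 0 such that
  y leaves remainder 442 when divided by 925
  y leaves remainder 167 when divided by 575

gcd(925, 575) = 25 and 25 | (167 − 442), so the pair is consistent; merging gives y ≡ 13392 (mod 21275), where 21275 = lcm(925, 575).
The solution is unique modulo lcm(925, 575) = 21275.

13392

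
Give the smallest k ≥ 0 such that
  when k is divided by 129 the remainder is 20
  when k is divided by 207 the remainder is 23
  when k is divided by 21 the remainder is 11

Combine the congruences pairwise.
gcd(129, 207) = 3 and 3 | (23 − 20), so the pair is consistent; merging gives k ≡ 7889 (mod 8901), where 8901 = lcm(129, 207).
gcd(8901, 21) = 3 and 3 | (11 − 7889), so the pair is consistent; merging gives k ≡ 16790 (mod 62307), where 62307 = lcm(8901, 21).
The solution is unique modulo lcm(129, 207, 21) = 62307.

16790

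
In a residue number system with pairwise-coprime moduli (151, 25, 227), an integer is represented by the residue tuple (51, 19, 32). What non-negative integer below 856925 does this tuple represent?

625644

From x ≡ 51 (mod 151) write x = 51 + 151t. Substituting into x ≡ 19 (mod 25) gives 151t ≡ 18 (mod 25), and since 1⁻¹ ≡ 1 (mod 25), t ≡ 18. Hence x ≡ 51 + 151·18 = 2769 (mod 3775).
From x ≡ 2769 (mod 3775) write x = 2769 + 3775t. Substituting into x ≡ 32 (mod 227) gives 3775t ≡ 214 (mod 227), and since 143⁻¹ ≡ 127 (mod 227), t ≡ 165. Hence x ≡ 2769 + 3775·165 = 625644 (mod 856925).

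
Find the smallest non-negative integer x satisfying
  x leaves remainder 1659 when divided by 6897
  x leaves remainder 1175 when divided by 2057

36144

Combine the congruences pairwise.
gcd(6897, 2057) = 121 and 121 | (1175 − 1659), so the pair is consistent; merging gives x ≡ 36144 (mod 117249), where 117249 = lcm(6897, 2057).
The solution is unique modulo lcm(6897, 2057) = 117249.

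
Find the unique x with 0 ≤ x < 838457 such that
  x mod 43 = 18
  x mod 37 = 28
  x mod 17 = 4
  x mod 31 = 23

384051

The moduli are pairwise coprime; N = 43·37·17·31 = 838457.
N/43 = 19499; 19499 ≡ 20 (mod 43); 20·28 ≡ 1, so inverse 28.
N/37 = 22661; 22661 ≡ 17 (mod 37); 17·24 ≡ 1, so inverse 24.
N/17 = 49321; 49321 ≡ 4 (mod 17); 4·13 ≡ 1, so inverse 13.
N/31 = 27047; 27047 ≡ 15 (mod 31); 15·29 ≡ 1, so inverse 29.
x ≡ 18·19499·28 + 28·22661·24 + 4·49321·13 + 23·27047·29 = 45660729.
45660729 mod 838457 = 384051.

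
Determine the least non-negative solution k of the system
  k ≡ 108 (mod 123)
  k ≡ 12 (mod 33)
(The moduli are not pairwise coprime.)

gcd(123, 33) = 3 and 3 | (12 − 108), so the pair is consistent; merging gives k ≡ 969 (mod 1353), where 1353 = lcm(123, 33).
The solution is unique modulo lcm(123, 33) = 1353.

969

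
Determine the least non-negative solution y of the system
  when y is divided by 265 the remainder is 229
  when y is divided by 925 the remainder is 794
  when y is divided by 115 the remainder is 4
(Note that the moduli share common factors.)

gcd(265, 925) = 5 and 5 | (794 − 229), so the pair is consistent; merging gives y ≡ 13744 (mod 49025), where 49025 = lcm(265, 925).
gcd(49025, 115) = 5 and 5 | (4 − 13744), so the pair is consistent; merging gives y ≡ 258869 (mod 1127575), where 1127575 = lcm(49025, 115).
The solution is unique modulo lcm(265, 925, 115) = 1127575.

258869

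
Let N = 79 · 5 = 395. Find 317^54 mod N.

Mod 79: 317 ≡ 1; 1^54 ≡ 1 (mod 79).
Mod 5: 317 ≡ 2; by Fermat, exponent reduces to 54 mod 4 = 2; 2^2 ≡ 4 (mod 5).
Combine by CRT: x ≡ 1 (mod 79), x ≡ 4 (mod 5) ⇒ x ≡ 159 (mod 395).

159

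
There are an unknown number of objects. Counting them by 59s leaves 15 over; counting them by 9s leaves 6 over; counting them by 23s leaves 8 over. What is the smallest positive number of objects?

From N ≡ 15 (mod 59) write N = 15 + 59t. Substituting into N ≡ 6 (mod 9) gives 59t ≡ 0 (mod 9), and since 5⁻¹ ≡ 2 (mod 9), t ≡ 0. Hence N ≡ 15 + 59·0 = 15 (mod 531).
From N ≡ 15 (mod 531) write N = 15 + 531t. Substituting into N ≡ 8 (mod 23) gives 531t ≡ 16 (mod 23), and since 2⁻¹ ≡ 12 (mod 23), t ≡ 8. Hence N ≡ 15 + 531·8 = 4263 (mod 12213).

4263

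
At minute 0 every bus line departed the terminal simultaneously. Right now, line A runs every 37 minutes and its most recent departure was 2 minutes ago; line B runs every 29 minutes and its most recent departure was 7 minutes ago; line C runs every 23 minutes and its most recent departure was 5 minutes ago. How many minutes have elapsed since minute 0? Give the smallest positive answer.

The moduli are pairwise coprime; N = 37·29·23 = 24679.
N/37 = 667; 667 ≡ 1 (mod 37), inverse 1.
N/29 = 851; 851 ≡ 10 (mod 29); 10·3 ≡ 1, so inverse 3.
N/23 = 1073; 1073 ≡ 15 (mod 23); 15·20 ≡ 1, so inverse 20.
t ≡ 2·667·1 + 7·851·3 + 5·1073·20 = 126505.
126505 mod 24679 = 3110.

3110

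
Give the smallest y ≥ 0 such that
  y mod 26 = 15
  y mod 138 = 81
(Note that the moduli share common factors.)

Combine the congruences pairwise.
gcd(26, 138) = 2 and 2 | (81 − 15), so the pair is consistent; merging gives y ≡ 1185 (mod 1794), where 1794 = lcm(26, 138).
The solution is unique modulo lcm(26, 138) = 1794.

1185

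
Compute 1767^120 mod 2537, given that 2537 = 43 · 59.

907

Mod 43: 1767 ≡ 4; by Fermat, exponent reduces to 120 mod 42 = 36; 4^36 ≡ 4 (mod 43).
Mod 59: 1767 ≡ 56; by Fermat, exponent reduces to 120 mod 58 = 4; 56^4 ≡ 22 (mod 59).
Combine by CRT: x ≡ 4 (mod 43), x ≡ 22 (mod 59) ⇒ x ≡ 907 (mod 2537).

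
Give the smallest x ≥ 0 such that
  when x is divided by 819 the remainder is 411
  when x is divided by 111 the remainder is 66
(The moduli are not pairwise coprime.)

gcd(819, 111) = 3 and 3 | (66 − 411), so the pair is consistent; merging gives x ≡ 4506 (mod 30303), where 30303 = lcm(819, 111).
The solution is unique modulo lcm(819, 111) = 30303.

4506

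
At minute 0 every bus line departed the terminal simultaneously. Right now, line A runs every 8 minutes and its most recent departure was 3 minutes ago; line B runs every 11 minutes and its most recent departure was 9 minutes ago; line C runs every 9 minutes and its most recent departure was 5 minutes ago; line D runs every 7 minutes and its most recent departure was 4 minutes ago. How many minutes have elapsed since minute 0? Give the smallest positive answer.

From t ≡ 3 (mod 8) write t = 3 + 8s. Substituting into t ≡ 9 (mod 11) gives 8s ≡ 6 (mod 11), and since 8⁻¹ ≡ 7 (mod 11), s ≡ 9. Hence t ≡ 3 + 8·9 = 75 (mod 88).
From t ≡ 75 (mod 88) write t = 75 + 88s. Substituting into t ≡ 5 (mod 9) gives 88s ≡ 2 (mod 9), and since 7⁻¹ ≡ 4 (mod 9), s ≡ 8. Hence t ≡ 75 + 88·8 = 779 (mod 792).
From t ≡ 779 (mod 792) write t = 779 + 792s. Substituting into t ≡ 4 (mod 7) gives 792s ≡ 2 (mod 7), and since 1⁻¹ ≡ 1 (mod 7), s ≡ 2. Hence t ≡ 779 + 792·2 = 2363 (mod 5544).

2363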